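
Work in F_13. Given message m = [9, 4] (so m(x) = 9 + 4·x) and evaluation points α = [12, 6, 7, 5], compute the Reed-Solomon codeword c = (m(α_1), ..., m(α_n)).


c = [5, 7, 11, 3]

Message polynomial: m(x) = 9 + 4·x (mod 13).
For each evaluation point α_i, compute m(α_i) mod 13:
  α_1 = 12: Horner steps 4 → 5, so m(12) = 5.
  α_2 = 6: Horner steps 4 → 7, so m(6) = 7.
  α_3 = 7: Horner steps 4 → 11, so m(7) = 11.
  α_4 = 5: Horner steps 4 → 3, so m(5) = 3.
Codeword c = [5, 7, 11, 3] ∈ F_13^4.


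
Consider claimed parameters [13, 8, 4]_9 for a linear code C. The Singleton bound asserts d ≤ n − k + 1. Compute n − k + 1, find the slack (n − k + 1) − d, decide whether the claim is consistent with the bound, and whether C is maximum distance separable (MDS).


Singleton RHS = n − k + 1 = 6, slack = 2, bound satisfied, not MDS.

Singleton bound: d ≤ n − k + 1.
Here n = 13, k = 8, so n − k + 1 = 6.
Given d = 4, check d ≤ 6: YES.
Slack = (n − k + 1) − d = 2.
The code is NOT MDS (slack = 2 > 0).
Description: the claimed parameters are [13, 8, 4]_9; such a code would be non-MDS.


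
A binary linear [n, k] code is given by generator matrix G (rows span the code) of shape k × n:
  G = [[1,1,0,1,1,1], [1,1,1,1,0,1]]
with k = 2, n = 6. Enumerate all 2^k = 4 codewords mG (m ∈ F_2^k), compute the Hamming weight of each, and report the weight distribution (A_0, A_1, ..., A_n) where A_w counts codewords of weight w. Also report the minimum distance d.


Weight distribution: A_0 = 1, A_2 = 1, A_5 = 2. Minimum distance d = 2.

Enumerate all 2^2 = 4 messages m ∈ F_2^2.
For each, compute codeword c = mG in F_2^6, then tally its weight.
  m = 00 → c = 000000, weight = 0.
  m = 10 → c = 110111, weight = 5.
  m = 01 → c = 111101, weight = 5.
  m = 11 → c = 001010, weight = 2.
Tally weights:
  weight 0: 1 codewords.
  weight 2: 1 codewords.
  weight 5: 2 codewords.
Minimum distance d = smallest w > 0 with A_w > 0 = 2.
Sanity: Σ A_w = 4 = 2^2 = 4 ✓.


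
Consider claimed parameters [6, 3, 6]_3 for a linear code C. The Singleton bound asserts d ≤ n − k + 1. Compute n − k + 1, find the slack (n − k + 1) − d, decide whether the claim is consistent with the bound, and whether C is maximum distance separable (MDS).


Singleton RHS = n − k + 1 = 4, slack = -2, bound violated (no such code; not MDS).

Singleton bound: d ≤ n − k + 1.
Here n = 6, k = 3, so n − k + 1 = 4.
Given d = 6, check d ≤ 4: NO.
Slack = (n − k + 1) − d = -2.
The slack is negative: d = 6 exceeds n − k + 1 = 4 by 2, so the Singleton bound is violated and no linear [6, 3, 6]_3 code can exist. In particular it is not MDS (MDS requires d = n − k + 1 exactly).
Description: the claimed parameters are [6, 3, 6]_3; such a code would be impossible (violates the Singleton bound).


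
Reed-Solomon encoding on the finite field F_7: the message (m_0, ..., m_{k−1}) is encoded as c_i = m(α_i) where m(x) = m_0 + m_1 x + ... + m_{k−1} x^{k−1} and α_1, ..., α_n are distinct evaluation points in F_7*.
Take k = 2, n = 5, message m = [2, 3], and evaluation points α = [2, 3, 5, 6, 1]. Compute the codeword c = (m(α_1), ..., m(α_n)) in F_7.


c = [1, 4, 3, 6, 5]

Message polynomial: m(x) = 2 + 3·x (mod 7).
For each evaluation point α_i, compute m(α_i) mod 7:
  α_1 = 2: Horner steps 3 → 1, so m(2) = 1.
  α_2 = 3: Horner steps 3 → 4, so m(3) = 4.
  α_3 = 5: Horner steps 3 → 3, so m(5) = 3.
  α_4 = 6: Horner steps 3 → 6, so m(6) = 6.
  α_5 = 1: Horner steps 3 → 5, so m(1) = 5.
Codeword c = [1, 4, 3, 6, 5] ∈ F_7^5.


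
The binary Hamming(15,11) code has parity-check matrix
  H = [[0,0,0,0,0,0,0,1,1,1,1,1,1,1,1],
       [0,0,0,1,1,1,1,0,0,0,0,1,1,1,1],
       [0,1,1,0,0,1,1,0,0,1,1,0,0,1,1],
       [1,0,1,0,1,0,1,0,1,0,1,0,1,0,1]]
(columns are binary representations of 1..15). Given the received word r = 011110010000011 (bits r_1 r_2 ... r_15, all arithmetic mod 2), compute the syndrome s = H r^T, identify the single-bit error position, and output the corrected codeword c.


s = (1, 0, 0, 1)^T, error position = 9, corrected codeword c = 011110011000011

Compute s = H r^T mod 2 one row at a time:
  s_1 = 1 + 0 + 0 + 0 + 0 + 0 + 1 + 1 = 3 ≡ 1 (mod 2).
  s_2 = 1 + 1 + 0 + 0 + 0 + 0 + 1 + 1 = 4 ≡ 0 (mod 2).
  s_3 = 1 + 1 + 0 + 0 + 0 + 0 + 1 + 1 = 4 ≡ 0 (mod 2).
  s_4 = 0 + 1 + 1 + 0 + 0 + 0 + 0 + 1 = 3 ≡ 1 (mod 2).
s = (1, 0, 0, 1)^T — this equals column 9 of H (binary 1001), so error is at position 9.
Correct: flip bit 9 of r = 011110010000011 to get c = 011110011000011.


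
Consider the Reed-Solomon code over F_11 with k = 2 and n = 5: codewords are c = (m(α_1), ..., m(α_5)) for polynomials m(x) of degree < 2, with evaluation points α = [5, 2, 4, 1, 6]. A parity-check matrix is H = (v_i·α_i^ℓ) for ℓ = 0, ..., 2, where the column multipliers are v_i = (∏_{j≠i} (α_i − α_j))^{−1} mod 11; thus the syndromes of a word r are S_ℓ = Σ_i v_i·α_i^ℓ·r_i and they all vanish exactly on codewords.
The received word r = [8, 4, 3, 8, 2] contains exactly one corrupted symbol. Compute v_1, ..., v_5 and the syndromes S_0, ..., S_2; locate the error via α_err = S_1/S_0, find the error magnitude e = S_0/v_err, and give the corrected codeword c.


S = (4, 4, 4), error at position 4, error magnitude e = 9, c = [8, 4, 3, 10, 2].

Step 1: column multipliers v_i = (∏_{j≠i}(α_i − α_j))^{−1} mod 11.
  i = 1 (α = 5): (5−2)(5−4)(5−1)(5−6) = 3·1·4·(−1) = −12 ≡ 10, so v_1 = 10^{−1} = 10 (mod 11).
  i = 2 (α = 2): (2−5)(2−4)(2−1)(2−6) = (−3)·(−2)·1·(−4) = −24 ≡ 9, so v_2 = 9^{−1} = 5 (mod 11).
  i = 3 (α = 4): (4−5)(4−2)(4−1)(4−6) = (−1)·2·3·(−2) = 12 ≡ 1, so v_3 = 1^{−1} = 1 (mod 11).
  i = 4 (α = 1): (1−5)(1−2)(1−4)(1−6) = (−4)·(−1)·(−3)·(−5) = 60 ≡ 5, so v_4 = 5^{−1} = 9 (mod 11).
  i = 5 (α = 6): (6−5)(6−2)(6−4)(6−1) = 1·4·2·5 = 40 ≡ 7, so v_5 = 7^{−1} = 8 (mod 11).
  v = [10, 5, 1, 9, 8].
Step 2: syndromes of r = [8, 4, 3, 8, 2] (all sums mod 11).
  S_0 = Σ v_i r_i = 10·8 + 5·4 + 1·3 + 9·8 + 8·2 = 191 ≡ 4.
  S_1 = Σ v_i α_i r_i = 10·5·8 + 5·2·4 + 1·4·3 + 9·1·8 + 8·6·2 = 620 ≡ 4.
  α_i^2 mod 11 = [3, 4, 5, 1, 3].
  S_2 = Σ v_i α_i^2 r_i = 10·3·8 + 5·4·4 + 1·5·3 + 9·1·8 + 8·3·2 = 455 ≡ 4.
  S = (4, 4, 4) ≠ 0, so r is not a codeword (an error is present).
Step 3: locate the error. For a single error e at position i, S_ℓ = v_i·e·α_i^ℓ, so α_err = S_1/S_0.
  S_0^{−1} = 4^{−1} = 3 (mod 11), so α_err = 4·3 = 12 ≡ 1 = α_4. Error position i = 4.
  Consistency check: S_2/S_1 = 4·3 = 12 ≡ 1 = α_err ✓ (single-error assumption holds).
Step 4: error magnitude e = S_0/v_4 = S_0·∏_{j≠4}(α_4 − α_j) = 4·5 = 20 ≡ 9 (mod 11).
Step 5: correct position 4: c_4 = r_4 − e = 8 − 9 ≡ 10 (mod 11). Hence c = [8, 4, 3, 10, 2].
  Check: interpolating c through the α_i gives m(x) = 5 + 5·x (degree < 2) with m(α_i) = c_i for every i, so c is indeed a codeword.


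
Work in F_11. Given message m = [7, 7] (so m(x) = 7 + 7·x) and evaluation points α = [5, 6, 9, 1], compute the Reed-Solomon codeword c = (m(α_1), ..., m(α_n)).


c = [9, 5, 4, 3]

Message polynomial: m(x) = 7 + 7·x (mod 11).
For each evaluation point α_i, compute m(α_i) mod 11:
  α_1 = 5: Horner steps 7 → 9, so m(5) = 9.
  α_2 = 6: Horner steps 7 → 5, so m(6) = 5.
  α_3 = 9: Horner steps 7 → 4, so m(9) = 4.
  α_4 = 1: Horner steps 7 → 3, so m(1) = 3.
Codeword c = [9, 5, 4, 3] ∈ F_11^4.


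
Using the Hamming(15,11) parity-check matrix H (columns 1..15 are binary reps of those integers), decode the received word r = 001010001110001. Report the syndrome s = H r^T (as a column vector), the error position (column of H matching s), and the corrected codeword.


s = (0, 0, 0, 1)^T, error position = 1, corrected codeword c = 101010001110001

Compute s = H r^T mod 2 one row at a time:
  s_1 = 0 + 1 + 1 + 1 + 0 + 0 + 0 + 1 = 4 ≡ 0 (mod 2).
  s_2 = 0 + 1 + 0 + 0 + 0 + 0 + 0 + 1 = 2 ≡ 0 (mod 2).
  s_3 = 0 + 1 + 0 + 0 + 1 + 1 + 0 + 1 = 4 ≡ 0 (mod 2).
  s_4 = 0 + 1 + 1 + 0 + 1 + 1 + 0 + 1 = 5 ≡ 1 (mod 2).
s = (0, 0, 0, 1)^T — this equals column 1 of H (binary 0001), so error is at position 1.
Correct: flip bit 1 of r = 001010001110001 to get c = 101010001110001.


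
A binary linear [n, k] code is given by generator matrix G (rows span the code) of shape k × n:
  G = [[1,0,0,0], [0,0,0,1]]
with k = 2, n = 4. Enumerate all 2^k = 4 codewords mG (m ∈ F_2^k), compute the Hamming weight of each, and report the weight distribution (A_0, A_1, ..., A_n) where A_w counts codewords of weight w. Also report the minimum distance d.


Weight distribution: A_0 = 1, A_1 = 2, A_2 = 1. Minimum distance d = 1.

Enumerate all 2^2 = 4 messages m ∈ F_2^2.
For each, compute codeword c = mG in F_2^4, then tally its weight.
  m = 00 → c = 0000, weight = 0.
  m = 10 → c = 1000, weight = 1.
  m = 01 → c = 0001, weight = 1.
  m = 11 → c = 1001, weight = 2.
Tally weights:
  weight 0: 1 codewords.
  weight 1: 2 codewords.
  weight 2: 1 codewords.
Minimum distance d = smallest w > 0 with A_w > 0 = 1.
Sanity: Σ A_w = 4 = 2^2 = 4 ✓.


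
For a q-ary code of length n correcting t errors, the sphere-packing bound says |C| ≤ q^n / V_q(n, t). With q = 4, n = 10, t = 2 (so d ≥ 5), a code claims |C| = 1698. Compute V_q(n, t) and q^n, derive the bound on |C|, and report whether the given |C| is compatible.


V_q(n, t) = 436, q^n = 1048576, Hamming bound = 2404, |C| = 1698 ≤ bound (satisfied).

Step 1: Compute V_q(n, t) = Σ_{j=0}^2 C(n, j) (q−1)^j.
  j = 0: C(10,0)·(3)^0 = 1·1 = 1.
  j = 1: C(10,1)·(3)^1 = 10·3 = 30.
  j = 2: C(10,2)·(3)^2 = 45·9 = 405.
  V_q(n, t) = 1 + 30 + 405 = 436.
Step 2: q^n = 4^10 = 1048576.
Step 3: Hamming bound ⌊q^n / V_q(n,t)⌋ = ⌊1048576/436⌋ = 2404.
Step 4: Compare |C| = 1698 to 2404: satisfied.
The claimed |C| lies below the Hamming bound.


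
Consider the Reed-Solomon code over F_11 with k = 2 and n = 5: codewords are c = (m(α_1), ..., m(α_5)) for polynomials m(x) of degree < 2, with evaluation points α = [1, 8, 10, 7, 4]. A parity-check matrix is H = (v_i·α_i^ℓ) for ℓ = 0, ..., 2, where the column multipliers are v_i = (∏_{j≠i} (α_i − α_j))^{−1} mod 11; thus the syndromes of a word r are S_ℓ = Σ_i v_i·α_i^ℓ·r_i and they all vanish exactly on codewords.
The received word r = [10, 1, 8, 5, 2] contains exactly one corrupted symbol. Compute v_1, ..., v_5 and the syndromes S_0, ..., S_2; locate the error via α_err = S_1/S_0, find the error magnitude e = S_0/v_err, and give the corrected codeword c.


S = (5, 7, 1), error at position 2, error magnitude e = 6, c = [10, 6, 8, 5, 2].

Step 1: column multipliers v_i = (∏_{j≠i}(α_i − α_j))^{−1} mod 11.
  i = 1 (α = 1): (1−8)(1−10)(1−7)(1−4) = (−7)·(−9)·(−6)·(−3) = 1134 ≡ 1, so v_1 = 1^{−1} = 1 (mod 11).
  i = 2 (α = 8): (8−1)(8−10)(8−7)(8−4) = 7·(−2)·1·4 = −56 ≡ 10, so v_2 = 10^{−1} = 10 (mod 11).
  i = 3 (α = 10): (10−1)(10−8)(10−7)(10−4) = 9·2·3·6 = 324 ≡ 5, so v_3 = 5^{−1} = 9 (mod 11).
  i = 4 (α = 7): (7−1)(7−8)(7−10)(7−4) = 6·(−1)·(−3)·3 = 54 ≡ 10, so v_4 = 10^{−1} = 10 (mod 11).
  i = 5 (α = 4): (4−1)(4−8)(4−10)(4−7) = 3·(−4)·(−6)·(−3) = −216 ≡ 4, so v_5 = 4^{−1} = 3 (mod 11).
  v = [1, 10, 9, 10, 3].
Step 2: syndromes of r = [10, 1, 8, 5, 2] (all sums mod 11).
  S_0 = Σ v_i r_i = 1·10 + 10·1 + 9·8 + 10·5 + 3·2 = 148 ≡ 5.
  S_1 = Σ v_i α_i r_i = 1·1·10 + 10·8·1 + 9·10·8 + 10·7·5 + 3·4·2 = 1184 ≡ 7.
  α_i^2 mod 11 = [1, 9, 1, 5, 5].
  S_2 = Σ v_i α_i^2 r_i = 1·1·10 + 10·9·1 + 9·1·8 + 10·5·5 + 3·5·2 = 452 ≡ 1.
  S = (5, 7, 1) ≠ 0, so r is not a codeword (an error is present).
Step 3: locate the error. For a single error e at position i, S_ℓ = v_i·e·α_i^ℓ, so α_err = S_1/S_0.
  S_0^{−1} = 5^{−1} = 9 (mod 11), so α_err = 7·9 = 63 ≡ 8 = α_2. Error position i = 2.
  Consistency check: S_2/S_1 = 1·8 = 8 ≡ 8 = α_err ✓ (single-error assumption holds).
Step 4: error magnitude e = S_0/v_2 = S_0·∏_{j≠2}(α_2 − α_j) = 5·10 = 50 ≡ 6 (mod 11).
Step 5: correct position 2: c_2 = r_2 − e = 1 − 6 ≡ 6 (mod 11). Hence c = [10, 6, 8, 5, 2].
  Check: interpolating c through the α_i gives m(x) = 9 + 1·x (degree < 2) with m(α_i) = c_i for every i, so c is indeed a codeword.


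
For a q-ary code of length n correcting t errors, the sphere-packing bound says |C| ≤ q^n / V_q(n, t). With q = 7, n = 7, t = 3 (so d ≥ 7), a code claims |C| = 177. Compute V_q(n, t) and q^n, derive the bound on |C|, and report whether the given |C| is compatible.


V_q(n, t) = 8359, q^n = 823543, Hamming bound = 98, |C| = 177 > bound (violated).

Step 1: Compute V_q(n, t) = Σ_{j=0}^3 C(n, j) (q−1)^j.
  j = 0: C(7,0)·(6)^0 = 1·1 = 1.
  j = 1: C(7,1)·(6)^1 = 7·6 = 42.
  j = 2: C(7,2)·(6)^2 = 21·36 = 756.
  j = 3: C(7,3)·(6)^3 = 35·216 = 7560.
  V_q(n, t) = 1 + 42 + 756 + 7560 = 8359.
Step 2: q^n = 7^7 = 823543.
Step 3: Hamming bound ⌊q^n / V_q(n,t)⌋ = ⌊823543/8359⌋ = 98.
Step 4: Compare |C| = 177 to 98: violated.
The claimed |C| lies above the Hamming bound, so no 7-ary code of length 7 with d ≥ 7 can have 177 codewords.


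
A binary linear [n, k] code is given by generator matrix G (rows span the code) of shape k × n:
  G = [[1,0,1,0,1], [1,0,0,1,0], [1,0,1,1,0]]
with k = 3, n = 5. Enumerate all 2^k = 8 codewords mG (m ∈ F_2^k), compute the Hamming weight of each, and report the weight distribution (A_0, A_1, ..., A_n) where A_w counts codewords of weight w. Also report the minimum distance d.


Weight distribution: A_0 = 1, A_1 = 1, A_2 = 3, A_3 = 3. Minimum distance d = 1.

Enumerate all 2^3 = 8 messages m ∈ F_2^3.
For each, compute codeword c = mG in F_2^5, then tally its weight.
  m = 000 → c = 00000, weight = 0.
  m = 100 → c = 10101, weight = 3.
  m = 010 → c = 10010, weight = 2.
  m = 110 → c = 00111, weight = 3.
  m = 001 → c = 10110, weight = 3.
  m = 101 → c = 00011, weight = 2.
  m = 011 → c = 00100, weight = 1.
  m = 111 → c = 10001, weight = 2.
Tally weights:
  weight 0: 1 codewords.
  weight 1: 1 codewords.
  weight 2: 3 codewords.
  weight 3: 3 codewords.
Minimum distance d = smallest w > 0 with A_w > 0 = 1.
Sanity: Σ A_w = 8 = 2^3 = 8 ✓.


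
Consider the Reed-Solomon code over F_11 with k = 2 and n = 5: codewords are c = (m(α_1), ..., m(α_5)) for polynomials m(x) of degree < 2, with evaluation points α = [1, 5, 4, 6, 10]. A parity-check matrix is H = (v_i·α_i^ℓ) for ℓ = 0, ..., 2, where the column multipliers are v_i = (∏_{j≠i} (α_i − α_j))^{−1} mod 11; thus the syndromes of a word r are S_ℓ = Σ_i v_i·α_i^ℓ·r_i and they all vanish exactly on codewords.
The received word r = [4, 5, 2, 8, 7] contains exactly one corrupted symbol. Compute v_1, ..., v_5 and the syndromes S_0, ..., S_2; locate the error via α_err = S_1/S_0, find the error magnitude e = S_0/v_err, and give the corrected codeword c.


S = (10, 1, 10), error at position 5, error magnitude e = 9, c = [4, 5, 2, 8, 9].

Step 1: column multipliers v_i = (∏_{j≠i}(α_i − α_j))^{−1} mod 11.
  i = 1 (α = 1): (1−5)(1−4)(1−6)(1−10) = (−4)·(−3)·(−5)·(−9) = 540 ≡ 1, so v_1 = 1^{−1} = 1 (mod 11).
  i = 2 (α = 5): (5−1)(5−4)(5−6)(5−10) = 4·1·(−1)·(−5) = 20 ≡ 9, so v_2 = 9^{−1} = 5 (mod 11).
  i = 3 (α = 4): (4−1)(4−5)(4−6)(4−10) = 3·(−1)·(−2)·(−6) = −36 ≡ 8, so v_3 = 8^{−1} = 7 (mod 11).
  i = 4 (α = 6): (6−1)(6−5)(6−4)(6−10) = 5·1·2·(−4) = −40 ≡ 4, so v_4 = 4^{−1} = 3 (mod 11).
  i = 5 (α = 10): (10−1)(10−5)(10−4)(10−6) = 9·5·6·4 = 1080 ≡ 2, so v_5 = 2^{−1} = 6 (mod 11).
  v = [1, 5, 7, 3, 6].
Step 2: syndromes of r = [4, 5, 2, 8, 7] (all sums mod 11).
  S_0 = Σ v_i r_i = 1·4 + 5·5 + 7·2 + 3·8 + 6·7 = 109 ≡ 10.
  S_1 = Σ v_i α_i r_i = 1·1·4 + 5·5·5 + 7·4·2 + 3·6·8 + 6·10·7 = 749 ≡ 1.
  α_i^2 mod 11 = [1, 3, 5, 3, 1].
  S_2 = Σ v_i α_i^2 r_i = 1·1·4 + 5·3·5 + 7·5·2 + 3·3·8 + 6·1·7 = 263 ≡ 10.
  S = (10, 1, 10) ≠ 0, so r is not a codeword (an error is present).
Step 3: locate the error. For a single error e at position i, S_ℓ = v_i·e·α_i^ℓ, so α_err = S_1/S_0.
  S_0^{−1} = 10^{−1} = 10 (mod 11), so α_err = 1·10 = 10 ≡ 10 = α_5. Error position i = 5.
  Consistency check: S_2/S_1 = 10·1 = 10 ≡ 10 = α_err ✓ (single-error assumption holds).
Step 4: error magnitude e = S_0/v_5 = S_0·∏_{j≠5}(α_5 − α_j) = 10·2 = 20 ≡ 9 (mod 11).
Step 5: correct position 5: c_5 = r_5 − e = 7 − 9 ≡ 9 (mod 11). Hence c = [4, 5, 2, 8, 9].
  Check: interpolating c through the α_i gives m(x) = 1 + 3·x (degree < 2) with m(α_i) = c_i for every i, so c is indeed a codeword.


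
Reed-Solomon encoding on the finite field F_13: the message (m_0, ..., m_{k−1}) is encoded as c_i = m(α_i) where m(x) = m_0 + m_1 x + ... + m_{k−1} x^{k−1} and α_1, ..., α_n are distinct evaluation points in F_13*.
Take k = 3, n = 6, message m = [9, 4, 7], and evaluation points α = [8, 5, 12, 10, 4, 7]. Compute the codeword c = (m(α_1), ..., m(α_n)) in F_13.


c = [8, 9, 12, 8, 7, 3]

Message polynomial: m(x) = 9 + 4·x + 7·x^2 (mod 13).
For each evaluation point α_i, compute m(α_i) mod 13:
  α_1 = 8: Horner steps 7 → 8 → 8, so m(8) = 8.
  α_2 = 5: Horner steps 7 → 0 → 9, so m(5) = 9.
  α_3 = 12: Horner steps 7 → 10 → 12, so m(12) = 12.
  α_4 = 10: Horner steps 7 → 9 → 8, so m(10) = 8.
  α_5 = 4: Horner steps 7 → 6 → 7, so m(4) = 7.
  α_6 = 7: Horner steps 7 → 1 → 3, so m(7) = 3.
Codeword c = [8, 9, 12, 8, 7, 3] ∈ F_13^6.


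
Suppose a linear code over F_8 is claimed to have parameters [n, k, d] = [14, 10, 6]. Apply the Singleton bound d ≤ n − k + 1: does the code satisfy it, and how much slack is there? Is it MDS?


Singleton RHS = n − k + 1 = 5, slack = -1, bound violated (no such code; not MDS).

Singleton bound: d ≤ n − k + 1.
Here n = 14, k = 10, so n − k + 1 = 5.
Given d = 6, check d ≤ 5: NO.
Slack = (n − k + 1) − d = -1.
The slack is negative: d = 6 exceeds n − k + 1 = 5 by 1, so the Singleton bound is violated and no linear [14, 10, 6]_8 code can exist. In particular it is not MDS (MDS requires d = n − k + 1 exactly).
Description: the claimed parameters are [14, 10, 6]_8; such a code would be impossible (violates the Singleton bound).


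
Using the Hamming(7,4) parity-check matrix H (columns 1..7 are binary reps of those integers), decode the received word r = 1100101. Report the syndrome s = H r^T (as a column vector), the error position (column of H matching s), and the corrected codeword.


s = (0, 0, 1)^T, error position = 1, corrected codeword c = 0100101

Compute s = H r^T mod 2 one row at a time:
  s_1 = 0 + 1 + 0 + 1 = 2 ≡ 0 (mod 2).
  s_2 = 1 + 0 + 0 + 1 = 2 ≡ 0 (mod 2).
  s_3 = 1 + 0 + 1 + 1 = 3 ≡ 1 (mod 2).
s = (0, 0, 1)^T — this equals column 1 of H (binary 001), so error is at position 1.
Correct: flip bit 1 of r = 1100101 to get c = 0100101.


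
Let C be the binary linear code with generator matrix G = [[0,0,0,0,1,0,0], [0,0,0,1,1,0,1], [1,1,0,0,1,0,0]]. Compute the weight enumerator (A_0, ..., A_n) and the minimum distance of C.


Weight distribution: A_0 = 1, A_1 = 1, A_2 = 2, A_3 = 2, A_4 = 1, A_5 = 1. Minimum distance d = 1.

Enumerate all 2^3 = 8 messages m ∈ F_2^3.
For each, compute codeword c = mG in F_2^7, then tally its weight.
  m = 000 → c = 0000000, weight = 0.
  m = 100 → c = 0000100, weight = 1.
  m = 010 → c = 0001101, weight = 3.
  m = 110 → c = 0001001, weight = 2.
  m = 001 → c = 1100100, weight = 3.
  m = 101 → c = 1100000, weight = 2.
  m = 011 → c = 1101001, weight = 4.
  m = 111 → c = 1101101, weight = 5.
Tally weights:
  weight 0: 1 codewords.
  weight 1: 1 codewords.
  weight 2: 2 codewords.
  weight 3: 2 codewords.
  weight 4: 1 codewords.
  weight 5: 1 codewords.
Minimum distance d = smallest w > 0 with A_w > 0 = 1.
Sanity: Σ A_w = 8 = 2^3 = 8 ✓.


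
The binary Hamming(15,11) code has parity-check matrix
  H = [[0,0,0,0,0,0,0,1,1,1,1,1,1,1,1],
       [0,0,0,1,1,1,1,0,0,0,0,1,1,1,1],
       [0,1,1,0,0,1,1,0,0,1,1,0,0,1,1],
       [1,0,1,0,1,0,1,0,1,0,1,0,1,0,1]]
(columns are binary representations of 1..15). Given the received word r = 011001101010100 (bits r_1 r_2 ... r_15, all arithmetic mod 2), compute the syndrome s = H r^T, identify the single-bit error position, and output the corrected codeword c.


s = (1, 1, 1, 1)^T, error position = 15, corrected codeword c = 011001101010101

Compute s = H r^T mod 2 one row at a time:
  s_1 = 0 + 1 + 0 + 1 + 0 + 1 + 0 + 0 = 3 ≡ 1 (mod 2).
  s_2 = 0 + 0 + 1 + 1 + 0 + 1 + 0 + 0 = 3 ≡ 1 (mod 2).
  s_3 = 1 + 1 + 1 + 1 + 0 + 1 + 0 + 0 = 5 ≡ 1 (mod 2).
  s_4 = 0 + 1 + 0 + 1 + 1 + 1 + 1 + 0 = 5 ≡ 1 (mod 2).
s = (1, 1, 1, 1)^T — this equals column 15 of H (binary 1111), so error is at position 15.
Correct: flip bit 15 of r = 011001101010100 to get c = 011001101010101.


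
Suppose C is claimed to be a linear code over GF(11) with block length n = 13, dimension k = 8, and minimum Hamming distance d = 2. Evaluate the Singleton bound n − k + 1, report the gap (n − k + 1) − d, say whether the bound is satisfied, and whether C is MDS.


Singleton RHS = n − k + 1 = 6, slack = 4, bound satisfied, not MDS.

Singleton bound: d ≤ n − k + 1.
Here n = 13, k = 8, so n − k + 1 = 6.
Given d = 2, check d ≤ 6: YES.
Slack = (n − k + 1) − d = 4.
The code is NOT MDS (slack = 4 > 0).
Description: the claimed parameters are [13, 8, 2]_11; such a code would be non-MDS.


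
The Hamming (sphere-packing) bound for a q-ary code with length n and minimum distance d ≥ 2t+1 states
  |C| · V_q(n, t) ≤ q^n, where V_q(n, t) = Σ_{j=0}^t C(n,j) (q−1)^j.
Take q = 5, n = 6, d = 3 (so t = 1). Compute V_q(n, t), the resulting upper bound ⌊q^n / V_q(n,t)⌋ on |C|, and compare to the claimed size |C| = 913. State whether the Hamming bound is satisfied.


V_q(n, t) = 25, q^n = 15625, Hamming bound = 625, |C| = 913 > bound (violated).

Step 1: Compute V_q(n, t) = Σ_{j=0}^1 C(n, j) (q−1)^j.
  j = 0: C(6,0)·(4)^0 = 1·1 = 1.
  j = 1: C(6,1)·(4)^1 = 6·4 = 24.
  V_q(n, t) = 1 + 24 = 25.
Step 2: q^n = 5^6 = 15625.
Step 3: Hamming bound ⌊q^n / V_q(n,t)⌋ = ⌊15625/25⌋ = 625.
Step 4: Compare |C| = 913 to 625: violated.
The claimed |C| lies above the Hamming bound, so no 5-ary code of length 6 with d ≥ 3 can have 913 codewords.


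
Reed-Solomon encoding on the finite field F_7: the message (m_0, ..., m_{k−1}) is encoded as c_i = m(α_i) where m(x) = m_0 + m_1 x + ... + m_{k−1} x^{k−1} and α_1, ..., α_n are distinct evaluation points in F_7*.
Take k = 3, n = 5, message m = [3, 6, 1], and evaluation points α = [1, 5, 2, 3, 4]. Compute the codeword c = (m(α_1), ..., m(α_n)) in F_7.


c = [3, 2, 5, 2, 1]

Message polynomial: m(x) = 3 + 6·x + 1·x^2 (mod 7).
For each evaluation point α_i, compute m(α_i) mod 7:
  α_1 = 1: Horner steps 1 → 0 → 3, so m(1) = 3.
  α_2 = 5: Horner steps 1 → 4 → 2, so m(5) = 2.
  α_3 = 2: Horner steps 1 → 1 → 5, so m(2) = 5.
  α_4 = 3: Horner steps 1 → 2 → 2, so m(3) = 2.
  α_5 = 4: Horner steps 1 → 3 → 1, so m(4) = 1.
Codeword c = [3, 2, 5, 2, 1] ∈ F_7^5.


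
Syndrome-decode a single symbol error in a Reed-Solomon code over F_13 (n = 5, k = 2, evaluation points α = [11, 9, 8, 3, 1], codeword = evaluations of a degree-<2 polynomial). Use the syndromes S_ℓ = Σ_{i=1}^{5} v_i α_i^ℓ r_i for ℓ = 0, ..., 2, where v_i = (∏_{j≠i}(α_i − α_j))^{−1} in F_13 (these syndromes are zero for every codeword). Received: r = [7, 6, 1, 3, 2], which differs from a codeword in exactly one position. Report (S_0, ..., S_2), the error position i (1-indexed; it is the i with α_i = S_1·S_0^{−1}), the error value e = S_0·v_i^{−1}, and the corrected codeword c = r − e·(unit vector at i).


S = (2, 3, 11), error at position 3, error magnitude e = 2, c = [7, 6, 12, 3, 2].

Step 1: column multipliers v_i = (∏_{j≠i}(α_i − α_j))^{−1} mod 13.
  i = 1 (α = 11): (11−9)(11−8)(11−3)(11−1) = 2·3·8·10 = 480 ≡ 12, so v_1 = 12^{−1} = 12 (mod 13).
  i = 2 (α = 9): (9−11)(9−8)(9−3)(9−1) = (−2)·1·6·8 = −96 ≡ 8, so v_2 = 8^{−1} = 5 (mod 13).
  i = 3 (α = 8): (8−11)(8−9)(8−3)(8−1) = (−3)·(−1)·5·7 = 105 ≡ 1, so v_3 = 1^{−1} = 1 (mod 13).
  i = 4 (α = 3): (3−11)(3−9)(3−8)(3−1) = (−8)·(−6)·(−5)·2 = −480 ≡ 1, so v_4 = 1^{−1} = 1 (mod 13).
  i = 5 (α = 1): (1−11)(1−9)(1−8)(1−3) = (−10)·(−8)·(−7)·(−2) = 1120 ≡ 2, so v_5 = 2^{−1} = 7 (mod 13).
  v = [12, 5, 1, 1, 7].
Step 2: syndromes of r = [7, 6, 1, 3, 2] (all sums mod 13).
  S_0 = Σ v_i r_i = 12·7 + 5·6 + 1·1 + 1·3 + 7·2 = 132 ≡ 2.
  S_1 = Σ v_i α_i r_i = 12·11·7 + 5·9·6 + 1·8·1 + 1·3·3 + 7·1·2 = 1225 ≡ 3.
  α_i^2 mod 13 = [4, 3, 12, 9, 1].
  S_2 = Σ v_i α_i^2 r_i = 12·4·7 + 5·3·6 + 1·12·1 + 1·9·3 + 7·1·2 = 479 ≡ 11.
  S = (2, 3, 11) ≠ 0, so r is not a codeword (an error is present).
Step 3: locate the error. For a single error e at position i, S_ℓ = v_i·e·α_i^ℓ, so α_err = S_1/S_0.
  S_0^{−1} = 2^{−1} = 7 (mod 13), so α_err = 3·7 = 21 ≡ 8 = α_3. Error position i = 3.
  Consistency check: S_2/S_1 = 11·9 = 99 ≡ 8 = α_err ✓ (single-error assumption holds).
Step 4: error magnitude e = S_0/v_3 = S_0·∏_{j≠3}(α_3 − α_j) = 2·1 = 2 ≡ 2 (mod 13).
Step 5: correct position 3: c_3 = r_3 − e = 1 − 2 ≡ 12 (mod 13). Hence c = [7, 6, 12, 3, 2].
  Check: interpolating c through the α_i gives m(x) = 8 + 7·x (degree < 2) with m(α_i) = c_i for every i, so c is indeed a codeword.


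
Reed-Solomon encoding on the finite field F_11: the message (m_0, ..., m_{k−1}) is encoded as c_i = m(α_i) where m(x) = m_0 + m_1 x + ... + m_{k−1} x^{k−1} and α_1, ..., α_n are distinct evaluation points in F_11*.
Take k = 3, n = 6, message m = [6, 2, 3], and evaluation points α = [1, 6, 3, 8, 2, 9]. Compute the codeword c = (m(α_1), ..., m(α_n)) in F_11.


c = [0, 5, 6, 5, 0, 3]

Message polynomial: m(x) = 6 + 2·x + 3·x^2 (mod 11).
For each evaluation point α_i, compute m(α_i) mod 11:
  α_1 = 1: Horner steps 3 → 5 → 0, so m(1) = 0.
  α_2 = 6: Horner steps 3 → 9 → 5, so m(6) = 5.
  α_3 = 3: Horner steps 3 → 0 → 6, so m(3) = 6.
  α_4 = 8: Horner steps 3 → 4 → 5, so m(8) = 5.
  α_5 = 2: Horner steps 3 → 8 → 0, so m(2) = 0.
  α_6 = 9: Horner steps 3 → 7 → 3, so m(9) = 3.
Codeword c = [0, 5, 6, 5, 0, 3] ∈ F_11^6.


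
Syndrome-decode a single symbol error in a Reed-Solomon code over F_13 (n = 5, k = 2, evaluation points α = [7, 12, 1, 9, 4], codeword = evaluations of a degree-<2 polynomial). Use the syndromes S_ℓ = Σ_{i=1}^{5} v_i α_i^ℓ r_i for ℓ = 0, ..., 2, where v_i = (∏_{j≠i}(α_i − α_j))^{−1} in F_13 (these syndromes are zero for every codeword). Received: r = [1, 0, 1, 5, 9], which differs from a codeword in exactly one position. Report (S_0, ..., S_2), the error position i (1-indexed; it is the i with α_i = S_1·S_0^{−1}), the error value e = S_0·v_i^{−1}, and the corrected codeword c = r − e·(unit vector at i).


S = (8, 4, 2), error at position 1, error magnitude e = 10, c = [4, 0, 1, 5, 9].

Step 1: column multipliers v_i = (∏_{j≠i}(α_i − α_j))^{−1} mod 13.
  i = 1 (α = 7): (7−12)(7−1)(7−9)(7−4) = (−5)·6·(−2)·3 = 180 ≡ 11, so v_1 = 11^{−1} = 6 (mod 13).
  i = 2 (α = 12): (12−7)(12−1)(12−9)(12−4) = 5·11·3·8 = 1320 ≡ 7, so v_2 = 7^{−1} = 2 (mod 13).
  i = 3 (α = 1): (1−7)(1−12)(1−9)(1−4) = (−6)·(−11)·(−8)·(−3) = 1584 ≡ 11, so v_3 = 11^{−1} = 6 (mod 13).
  i = 4 (α = 9): (9−7)(9−12)(9−1)(9−4) = 2·(−3)·8·5 = −240 ≡ 7, so v_4 = 7^{−1} = 2 (mod 13).
  i = 5 (α = 4): (4−7)(4−12)(4−1)(4−9) = (−3)·(−8)·3·(−5) = −360 ≡ 4, so v_5 = 4^{−1} = 10 (mod 13).
  v = [6, 2, 6, 2, 10].
Step 2: syndromes of r = [1, 0, 1, 5, 9] (all sums mod 13).
  S_0 = Σ v_i r_i = 6·1 + 2·0 + 6·1 + 2·5 + 10·9 = 112 ≡ 8.
  S_1 = Σ v_i α_i r_i = 6·7·1 + 2·12·0 + 6·1·1 + 2·9·5 + 10·4·9 = 498 ≡ 4.
  α_i^2 mod 13 = [10, 1, 1, 3, 3].
  S_2 = Σ v_i α_i^2 r_i = 6·10·1 + 2·1·0 + 6·1·1 + 2·3·5 + 10·3·9 = 366 ≡ 2.
  S = (8, 4, 2) ≠ 0, so r is not a codeword (an error is present).
Step 3: locate the error. For a single error e at position i, S_ℓ = v_i·e·α_i^ℓ, so α_err = S_1/S_0.
  S_0^{−1} = 8^{−1} = 5 (mod 13), so α_err = 4·5 = 20 ≡ 7 = α_1. Error position i = 1.
  Consistency check: S_2/S_1 = 2·10 = 20 ≡ 7 = α_err ✓ (single-error assumption holds).
Step 4: error magnitude e = S_0/v_1 = S_0·∏_{j≠1}(α_1 − α_j) = 8·11 = 88 ≡ 10 (mod 13).
Step 5: correct position 1: c_1 = r_1 − e = 1 − 10 ≡ 4 (mod 13). Hence c = [4, 0, 1, 5, 9].
  Check: interpolating c through the α_i gives m(x) = 7 + 7·x (degree < 2) with m(α_i) = c_i for every i, so c is indeed a codeword.


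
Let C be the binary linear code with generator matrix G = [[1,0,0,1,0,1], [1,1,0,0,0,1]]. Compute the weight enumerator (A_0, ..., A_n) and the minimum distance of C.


Weight distribution: A_0 = 1, A_2 = 1, A_3 = 2. Minimum distance d = 2.

Enumerate all 2^2 = 4 messages m ∈ F_2^2.
For each, compute codeword c = mG in F_2^6, then tally its weight.
  m = 00 → c = 000000, weight = 0.
  m = 10 → c = 100101, weight = 3.
  m = 01 → c = 110001, weight = 3.
  m = 11 → c = 010100, weight = 2.
Tally weights:
  weight 0: 1 codewords.
  weight 2: 1 codewords.
  weight 3: 2 codewords.
Minimum distance d = smallest w > 0 with A_w > 0 = 2.
Sanity: Σ A_w = 4 = 2^2 = 4 ✓.


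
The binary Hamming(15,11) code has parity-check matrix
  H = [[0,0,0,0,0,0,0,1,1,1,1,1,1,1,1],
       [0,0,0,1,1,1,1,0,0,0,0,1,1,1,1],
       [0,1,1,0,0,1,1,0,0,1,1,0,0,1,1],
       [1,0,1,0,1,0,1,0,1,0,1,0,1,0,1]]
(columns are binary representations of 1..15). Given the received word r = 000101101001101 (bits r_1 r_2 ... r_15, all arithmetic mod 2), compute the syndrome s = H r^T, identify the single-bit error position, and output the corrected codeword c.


s = (0, 0, 1, 0)^T, error position = 2, corrected codeword c = 010101101001101

Compute s = H r^T mod 2 one row at a time:
  s_1 = 0 + 1 + 0 + 0 + 1 + 1 + 0 + 1 = 4 ≡ 0 (mod 2).
  s_2 = 1 + 0 + 1 + 1 + 1 + 1 + 0 + 1 = 6 ≡ 0 (mod 2).
  s_3 = 0 + 0 + 1 + 1 + 0 + 0 + 0 + 1 = 3 ≡ 1 (mod 2).
  s_4 = 0 + 0 + 0 + 1 + 1 + 0 + 1 + 1 = 4 ≡ 0 (mod 2).
s = (0, 0, 1, 0)^T — this equals column 2 of H (binary 0010), so error is at position 2.
Correct: flip bit 2 of r = 000101101001101 to get c = 010101101001101.


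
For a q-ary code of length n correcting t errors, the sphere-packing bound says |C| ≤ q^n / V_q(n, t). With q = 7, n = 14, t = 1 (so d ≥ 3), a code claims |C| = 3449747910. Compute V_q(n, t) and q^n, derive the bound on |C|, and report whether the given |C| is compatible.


V_q(n, t) = 85, q^n = 678223072849, Hamming bound = 7979094974, |C| = 3449747910 ≤ bound (satisfied).

Step 1: Compute V_q(n, t) = Σ_{j=0}^1 C(n, j) (q−1)^j.
  j = 0: C(14,0)·(6)^0 = 1·1 = 1.
  j = 1: C(14,1)·(6)^1 = 14·6 = 84.
  V_q(n, t) = 1 + 84 = 85.
Step 2: q^n = 7^14 = 678223072849.
Step 3: Hamming bound ⌊q^n / V_q(n,t)⌋ = ⌊678223072849/85⌋ = 7979094974.
Step 4: Compare |C| = 3449747910 to 7979094974: satisfied.
The claimed |C| lies below the Hamming bound.


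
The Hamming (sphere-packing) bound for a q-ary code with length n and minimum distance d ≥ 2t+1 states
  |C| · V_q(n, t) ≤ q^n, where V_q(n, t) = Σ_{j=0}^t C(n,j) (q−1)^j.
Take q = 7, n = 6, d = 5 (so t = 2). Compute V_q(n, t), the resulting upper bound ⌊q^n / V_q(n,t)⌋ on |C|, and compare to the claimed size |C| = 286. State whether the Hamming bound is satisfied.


V_q(n, t) = 577, q^n = 117649, Hamming bound = 203, |C| = 286 > bound (violated).

Step 1: Compute V_q(n, t) = Σ_{j=0}^2 C(n, j) (q−1)^j.
  j = 0: C(6,0)·(6)^0 = 1·1 = 1.
  j = 1: C(6,1)·(6)^1 = 6·6 = 36.
  j = 2: C(6,2)·(6)^2 = 15·36 = 540.
  V_q(n, t) = 1 + 36 + 540 = 577.
Step 2: q^n = 7^6 = 117649.
Step 3: Hamming bound ⌊q^n / V_q(n,t)⌋ = ⌊117649/577⌋ = 203.
Step 4: Compare |C| = 286 to 203: violated.
The claimed |C| lies above the Hamming bound, so no 7-ary code of length 6 with d ≥ 5 can have 286 codewords.


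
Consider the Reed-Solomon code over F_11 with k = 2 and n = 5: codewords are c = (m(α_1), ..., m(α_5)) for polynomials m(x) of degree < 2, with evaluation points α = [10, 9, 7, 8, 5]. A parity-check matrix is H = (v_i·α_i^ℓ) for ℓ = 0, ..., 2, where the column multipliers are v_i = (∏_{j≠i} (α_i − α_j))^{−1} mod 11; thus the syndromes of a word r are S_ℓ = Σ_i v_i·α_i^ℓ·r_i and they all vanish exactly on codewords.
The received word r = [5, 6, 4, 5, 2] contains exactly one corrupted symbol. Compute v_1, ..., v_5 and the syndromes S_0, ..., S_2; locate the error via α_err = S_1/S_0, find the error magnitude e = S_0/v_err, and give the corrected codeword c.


S = (8, 3, 8), error at position 1, error magnitude e = 9, c = [7, 6, 4, 5, 2].

Step 1: column multipliers v_i = (∏_{j≠i}(α_i − α_j))^{−1} mod 11.
  i = 1 (α = 10): (10−9)(10−7)(10−8)(10−5) = 1·3·2·5 = 30 ≡ 8, so v_1 = 8^{−1} = 7 (mod 11).
  i = 2 (α = 9): (9−10)(9−7)(9−8)(9−5) = (−1)·2·1·4 = −8 ≡ 3, so v_2 = 3^{−1} = 4 (mod 11).
  i = 3 (α = 7): (7−10)(7−9)(7−8)(7−5) = (−3)·(−2)·(−1)·2 = −12 ≡ 10, so v_3 = 10^{−1} = 10 (mod 11).
  i = 4 (α = 8): (8−10)(8−9)(8−7)(8−5) = (−2)·(−1)·1·3 = 6 ≡ 6, so v_4 = 6^{−1} = 2 (mod 11).
  i = 5 (α = 5): (5−10)(5−9)(5−7)(5−8) = (−5)·(−4)·(−2)·(−3) = 120 ≡ 10, so v_5 = 10^{−1} = 10 (mod 11).
  v = [7, 4, 10, 2, 10].
Step 2: syndromes of r = [5, 6, 4, 5, 2] (all sums mod 11).
  S_0 = Σ v_i r_i = 7·5 + 4·6 + 10·4 + 2·5 + 10·2 = 129 ≡ 8.
  S_1 = Σ v_i α_i r_i = 7·10·5 + 4·9·6 + 10·7·4 + 2·8·5 + 10·5·2 = 1026 ≡ 3.
  α_i^2 mod 11 = [1, 4, 5, 9, 3].
  S_2 = Σ v_i α_i^2 r_i = 7·1·5 + 4·4·6 + 10·5·4 + 2·9·5 + 10·3·2 = 481 ≡ 8.
  S = (8, 3, 8) ≠ 0, so r is not a codeword (an error is present).
Step 3: locate the error. For a single error e at position i, S_ℓ = v_i·e·α_i^ℓ, so α_err = S_1/S_0.
  S_0^{−1} = 8^{−1} = 7 (mod 11), so α_err = 3·7 = 21 ≡ 10 = α_1. Error position i = 1.
  Consistency check: S_2/S_1 = 8·4 = 32 ≡ 10 = α_err ✓ (single-error assumption holds).
Step 4: error magnitude e = S_0/v_1 = S_0·∏_{j≠1}(α_1 − α_j) = 8·8 = 64 ≡ 9 (mod 11).
Step 5: correct position 1: c_1 = r_1 − e = 5 − 9 ≡ 7 (mod 11). Hence c = [7, 6, 4, 5, 2].
  Check: interpolating c through the α_i gives m(x) = 8 + 1·x (degree < 2) with m(α_i) = c_i for every i, so c is indeed a codeword.


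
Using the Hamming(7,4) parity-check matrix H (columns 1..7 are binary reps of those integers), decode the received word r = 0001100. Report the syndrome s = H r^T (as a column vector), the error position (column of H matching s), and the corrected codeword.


s = (0, 0, 1)^T, error position = 1, corrected codeword c = 1001100

Compute s = H r^T mod 2 one row at a time:
  s_1 = 1 + 1 + 0 + 0 = 2 ≡ 0 (mod 2).
  s_2 = 0 + 0 + 0 + 0 = 0 ≡ 0 (mod 2).
  s_3 = 0 + 0 + 1 + 0 = 1 ≡ 1 (mod 2).
s = (0, 0, 1)^T — this equals column 1 of H (binary 001), so error is at position 1.
Correct: flip bit 1 of r = 0001100 to get c = 1001100.


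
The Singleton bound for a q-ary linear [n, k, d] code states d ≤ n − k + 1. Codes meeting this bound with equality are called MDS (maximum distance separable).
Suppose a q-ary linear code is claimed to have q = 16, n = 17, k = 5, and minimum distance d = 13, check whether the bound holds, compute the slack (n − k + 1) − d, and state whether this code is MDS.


Singleton RHS = n − k + 1 = 13, slack = 0, bound satisfied, MDS.

Singleton bound: d ≤ n − k + 1.
Here n = 17, k = 5, so n − k + 1 = 13.
Given d = 13, check d ≤ 13: YES.
Slack = (n − k + 1) − d = 0.
The code is MDS (slack = 0).
Description: the claimed parameters are [17, 5, 13]_16; such a code would be MDS (meets Singleton bound).


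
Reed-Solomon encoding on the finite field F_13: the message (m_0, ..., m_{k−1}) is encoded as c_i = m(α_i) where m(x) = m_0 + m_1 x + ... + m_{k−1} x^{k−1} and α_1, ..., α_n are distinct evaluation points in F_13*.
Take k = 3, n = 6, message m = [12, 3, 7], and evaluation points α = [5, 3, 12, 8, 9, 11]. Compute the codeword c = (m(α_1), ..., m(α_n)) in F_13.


c = [7, 6, 3, 3, 8, 8]

Message polynomial: m(x) = 12 + 3·x + 7·x^2 (mod 13).
For each evaluation point α_i, compute m(α_i) mod 13:
  α_1 = 5: Horner steps 7 → 12 → 7, so m(5) = 7.
  α_2 = 3: Horner steps 7 → 11 → 6, so m(3) = 6.
  α_3 = 12: Horner steps 7 → 9 → 3, so m(12) = 3.
  α_4 = 8: Horner steps 7 → 7 → 3, so m(8) = 3.
  α_5 = 9: Horner steps 7 → 1 → 8, so m(9) = 8.
  α_6 = 11: Horner steps 7 → 2 → 8, so m(11) = 8.
Codeword c = [7, 6, 3, 3, 8, 8] ∈ F_13^6.


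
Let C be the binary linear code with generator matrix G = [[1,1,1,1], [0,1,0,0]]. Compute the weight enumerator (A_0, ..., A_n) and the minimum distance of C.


Weight distribution: A_0 = 1, A_1 = 1, A_3 = 1, A_4 = 1. Minimum distance d = 1.

Enumerate all 2^2 = 4 messages m ∈ F_2^2.
For each, compute codeword c = mG in F_2^4, then tally its weight.
  m = 00 → c = 0000, weight = 0.
  m = 10 → c = 1111, weight = 4.
  m = 01 → c = 0100, weight = 1.
  m = 11 → c = 1011, weight = 3.
Tally weights:
  weight 0: 1 codewords.
  weight 1: 1 codewords.
  weight 3: 1 codewords.
  weight 4: 1 codewords.
Minimum distance d = smallest w > 0 with A_w > 0 = 1.
Sanity: Σ A_w = 4 = 2^2 = 4 ✓.


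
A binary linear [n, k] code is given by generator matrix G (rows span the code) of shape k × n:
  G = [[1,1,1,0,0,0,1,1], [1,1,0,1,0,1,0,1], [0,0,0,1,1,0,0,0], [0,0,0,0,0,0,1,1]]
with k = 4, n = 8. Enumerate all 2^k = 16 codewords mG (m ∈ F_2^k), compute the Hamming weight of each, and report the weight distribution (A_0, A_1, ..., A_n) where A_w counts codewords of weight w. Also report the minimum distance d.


Weight distribution: A_0 = 1, A_2 = 2, A_3 = 1, A_4 = 5, A_5 = 6, A_7 = 1. Minimum distance d = 2.

Enumerate all 2^4 = 16 messages m ∈ F_2^4.
For each, compute codeword c = mG in F_2^8, then tally its weight.
  m = 0000 → c = 00000000, weight = 0.
  m = 1000 → c = 11100011, weight = 5.
  m = 0100 → c = 11010101, weight = 5.
  m = 1100 → c = 00110110, weight = 4.
  m = 0010 → c = 00011000, weight = 2.
  m = 1010 → c = 11111011, weight = 7.
  m = 0110 → c = 11001101, weight = 5.
  m = 1110 → c = 00101110, weight = 4.
  m = 0001 → c = 00000011, weight = 2.
  m = 1001 → c = 11100000, weight = 3.
  m = 0101 → c = 11010110, weight = 5.
  m = 1101 → c = 00110101, weight = 4.
  m = 0011 → c = 00011011, weight = 4.
  m = 1011 → c = 11111000, weight = 5.
  m = 0111 → c = 11001110, weight = 5.
  m = 1111 → c = 00101101, weight = 4.
Tally weights:
  weight 0: 1 codewords.
  weight 2: 2 codewords.
  weight 3: 1 codewords.
  weight 4: 5 codewords.
  weight 5: 6 codewords.
  weight 7: 1 codewords.
Minimum distance d = smallest w > 0 with A_w > 0 = 2.
Sanity: Σ A_w = 16 = 2^4 = 16 ✓.


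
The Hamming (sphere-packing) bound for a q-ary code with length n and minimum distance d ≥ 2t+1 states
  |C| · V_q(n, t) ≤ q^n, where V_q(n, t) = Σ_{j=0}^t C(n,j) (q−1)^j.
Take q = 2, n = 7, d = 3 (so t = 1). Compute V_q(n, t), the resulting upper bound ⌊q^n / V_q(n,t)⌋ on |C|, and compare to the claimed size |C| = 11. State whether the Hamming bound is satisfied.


V_q(n, t) = 8, q^n = 128, Hamming bound = 16, |C| = 11 ≤ bound (satisfied).

Step 1: Compute V_q(n, t) = Σ_{j=0}^1 C(n, j) (q−1)^j.
  j = 0: C(7,0)·(1)^0 = 1·1 = 1.
  j = 1: C(7,1)·(1)^1 = 7·1 = 7.
  V_q(n, t) = 1 + 7 = 8.
Step 2: q^n = 2^7 = 128.
Step 3: Hamming bound ⌊q^n / V_q(n,t)⌋ = ⌊128/8⌋ = 16.
Step 4: Compare |C| = 11 to 16: satisfied.
The claimed |C| lies below the Hamming bound.
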